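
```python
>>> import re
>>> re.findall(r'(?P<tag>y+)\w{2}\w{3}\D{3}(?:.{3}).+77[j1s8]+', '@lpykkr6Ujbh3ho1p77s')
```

['y']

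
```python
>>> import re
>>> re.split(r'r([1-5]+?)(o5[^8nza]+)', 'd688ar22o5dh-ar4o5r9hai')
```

['d688a', '22', 'o5dh-', 'a', '4', 'o5r9h', 'ai']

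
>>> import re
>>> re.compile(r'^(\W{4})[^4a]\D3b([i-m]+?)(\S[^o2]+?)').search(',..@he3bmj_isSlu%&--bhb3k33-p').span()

(0, 11)

This matches anchored at the start of the string; then exactly 4 of a non-word character (captured); then any character except [4a], then a non-digit, then the literal '3b'; then one or more of a character in [i-m] (lazy) (captured); then a non-whitespace character, then one or more of any character except [o2] (lazy) (captured).
A `+?`/`*?`/`{m,n}?` starts at its minimum and grows only as far as needed for what follows to match.
`re.search` tries every starting position until one works.
The match spans [0:11] → ',..@he3bmj_'.
Captured: group 1 = ',..@', group 2 = 'm', group 3 = 'j_'.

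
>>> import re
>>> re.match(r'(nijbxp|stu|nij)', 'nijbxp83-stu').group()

'nijbxp'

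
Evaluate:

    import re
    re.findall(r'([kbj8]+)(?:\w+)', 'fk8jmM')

['k8j']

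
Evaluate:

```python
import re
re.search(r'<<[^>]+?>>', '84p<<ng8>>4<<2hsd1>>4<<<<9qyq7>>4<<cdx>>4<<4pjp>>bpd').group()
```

'<<ng8>>'

Unlike `match`, `search` isn't anchored — it looks for the pattern anywhere in the string.
The match spans [3:10] → '<<ng8>>'.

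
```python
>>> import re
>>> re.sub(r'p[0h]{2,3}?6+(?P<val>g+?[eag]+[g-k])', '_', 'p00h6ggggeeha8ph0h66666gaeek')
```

'_a8_'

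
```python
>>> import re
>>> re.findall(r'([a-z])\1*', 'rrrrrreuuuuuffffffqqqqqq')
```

A backreference is literal: `\1` must see the identical characters the first group matched.
`findall` collects group 1 from each match (5 total).

['r', 'e', 'u', 'f', 'q']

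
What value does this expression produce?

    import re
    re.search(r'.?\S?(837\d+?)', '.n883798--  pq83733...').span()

(1, 7)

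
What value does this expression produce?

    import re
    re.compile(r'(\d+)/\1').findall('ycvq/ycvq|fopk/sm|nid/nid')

Because there's exactly one group, `findall` drops the full match and keeps group 1 from each hit.
Nothing in the string satisfies the pattern, so the list is empty.

[]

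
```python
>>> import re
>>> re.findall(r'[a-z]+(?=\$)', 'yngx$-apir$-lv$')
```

The `(?=…)`/`(?<=…)` assertion just peeks at neighbouring text; it doesn't advance the match position.
No capturing groups, so `findall` returns the 3 full match strings.

['yngx', 'apir', 'lv']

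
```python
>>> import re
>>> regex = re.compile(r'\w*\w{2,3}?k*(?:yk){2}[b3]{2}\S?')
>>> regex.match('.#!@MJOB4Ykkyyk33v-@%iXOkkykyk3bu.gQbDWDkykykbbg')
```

The pattern matches zero or more of a word character, then 2 to 3 of a word character (lazy), then zero or more of the literal 'k'; then the literal 'yk' repeated 2 times, then exactly 2 of one of [b3], then optionally a non-whitespace character.
`re.match` won't scan ahead — the pattern has to work from the very first character.
Here position 0 doesn't satisfy it, so the call returns None.

None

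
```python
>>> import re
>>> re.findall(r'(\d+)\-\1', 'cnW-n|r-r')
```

[]

One capturing group, so `findall` returns just the captured substring from each match — 0 in all.
Nothing in the string satisfies the pattern, so the list is empty.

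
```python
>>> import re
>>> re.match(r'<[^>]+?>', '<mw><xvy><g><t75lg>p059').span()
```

`re.match` won't scan ahead — the pattern has to work from the very first character.
The match spans [0:4] → '<mw>'.

(0, 4)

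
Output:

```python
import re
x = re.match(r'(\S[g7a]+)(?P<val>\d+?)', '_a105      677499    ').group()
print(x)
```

_a1

This matches a non-whitespace character, then one or more of one of [g7a] (captured); then one or more of a digit (lazy) (captured as 'val').
Because the quantifier is non-greedy, it stops expanding at the earliest point where the rest of the pattern can succeed.
`re.match` only tries the pattern at the start of the string.
The match spans [0:3] → '_a1'.
Captured: group 1 = '_a', group 2 = '1'.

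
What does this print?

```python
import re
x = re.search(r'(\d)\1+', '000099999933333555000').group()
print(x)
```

After group 1 captures some text, `\1` only succeeds where that same text appears again.
Unlike `match`, `search` isn't anchored — it looks for the pattern anywhere in the string.
The match spans [0:4] → '0000'.
Captured: group 1 = '0'.

0000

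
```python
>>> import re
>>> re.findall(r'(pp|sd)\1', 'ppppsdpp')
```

`\1` is not a pattern — it's the concrete string captured by group 1, re-applied verbatim.
With a single group, `findall` returns only what that group captured — 1 item.

['pp']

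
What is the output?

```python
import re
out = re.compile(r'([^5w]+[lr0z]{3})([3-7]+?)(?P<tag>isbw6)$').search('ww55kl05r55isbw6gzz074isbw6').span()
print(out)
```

(15, 27)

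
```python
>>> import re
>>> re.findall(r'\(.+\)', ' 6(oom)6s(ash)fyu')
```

['(oom)6s(ash)']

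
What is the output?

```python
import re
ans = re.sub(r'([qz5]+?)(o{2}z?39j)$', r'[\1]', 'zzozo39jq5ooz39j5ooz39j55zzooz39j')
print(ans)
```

Pattern: one or more of one of [qz5] (lazy) (captured); then exactly 2 of a literal 'o', then optionally the literal 'z', then the literal '39j' (captured); then anchored at the end.
Matches: at [23:33] → '55zzooz39j'.
The replacement refers to a captured group, so each match is rewritten using its own captured text.

zzozo39jq5ooz39j5ooz39j[55zz]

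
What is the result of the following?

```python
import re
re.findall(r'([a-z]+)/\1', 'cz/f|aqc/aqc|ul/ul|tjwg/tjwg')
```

['aqc', 'ul', 'tjwg']

The backreference `\1` re-matches whatever the first group consumed, character for character.
With a single group, `findall` returns only what that group captured — 3 items.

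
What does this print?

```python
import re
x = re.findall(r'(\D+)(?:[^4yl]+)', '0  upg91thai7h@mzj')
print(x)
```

One capturing group, so `findall` returns just the captured substring from the one match — 1 in all.

['  upg']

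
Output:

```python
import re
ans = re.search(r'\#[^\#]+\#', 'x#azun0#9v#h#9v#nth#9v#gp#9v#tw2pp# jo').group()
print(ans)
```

`re.search` scans for the first position where the pattern succeeds.
The match spans [1:8] → '#azun0#'.

#azun0#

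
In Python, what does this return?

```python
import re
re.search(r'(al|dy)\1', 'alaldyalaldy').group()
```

'alal'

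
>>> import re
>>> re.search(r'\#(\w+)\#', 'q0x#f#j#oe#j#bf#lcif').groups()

The match spans [3:6] → '#f#'.
Captured: group 1 = 'f'.

('f',)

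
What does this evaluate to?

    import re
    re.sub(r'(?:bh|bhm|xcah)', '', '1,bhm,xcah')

The regex engine tests alternatives in the order written; an earlier branch that matches wins even if a later one would match more.
Matches: at [2:4] → 'bh'; at [6:10] → 'xcah'.
Every occurrence is swapped for ''.

'1,m,'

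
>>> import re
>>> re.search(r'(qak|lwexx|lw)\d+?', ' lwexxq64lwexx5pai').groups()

`re.search` tries every starting position until one works.
The match spans [9:15] → 'lwexx5'.
Captured: group 1 = 'lwexx'.

('lwexx',)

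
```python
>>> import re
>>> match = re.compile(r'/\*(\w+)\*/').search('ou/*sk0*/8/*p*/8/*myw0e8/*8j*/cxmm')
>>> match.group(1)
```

`re.search` scans for the first position where the pattern succeeds.
The match spans [2:9] → '/*sk0*/'.
Captured: group 1 = 'sk0'.

'sk0'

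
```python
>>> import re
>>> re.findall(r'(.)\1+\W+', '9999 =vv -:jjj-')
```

A backreference is literal: `\1` must see the identical characters the first group matched.
Scanning left to right: at [0:6] match '9999 =', group 1 = '9'; at [6:11] match 'vv -:', group 1 = 'v'; at [11:15] match 'jjj-', group 1 = 'j'.
One capturing group, so `findall` returns just the captured substring from each match — 3 in all.

['9', 'v', 'j']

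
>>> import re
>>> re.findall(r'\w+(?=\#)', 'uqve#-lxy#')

['uqve', 'lxy']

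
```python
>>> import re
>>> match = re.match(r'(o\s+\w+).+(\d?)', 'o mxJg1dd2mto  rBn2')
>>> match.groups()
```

The match spans [0:19] → 'o mxJg1dd2mto  rBn2'.
Captured: group 1 = 'o mxJg1dd2mto', group 2 = ''.

('o mxJg1dd2mto', '')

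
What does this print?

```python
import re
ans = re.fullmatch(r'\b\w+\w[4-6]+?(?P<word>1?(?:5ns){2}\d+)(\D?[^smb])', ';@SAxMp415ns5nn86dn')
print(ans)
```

None

This matches a word boundary (`\b`, zero-width); then one or more of a word character, then a word character; then one or more of a character in [4-6] (lazy); then optionally a literal '1', then the literal '5ns' repeated 2 times, then one or more of a digit (captured as 'word'); then optionally a non-digit, then any character except [smb] (captured).
`re.fullmatch` requires the pattern to consume the entire string.
Here the pattern can't cover the whole string, so the call returns None.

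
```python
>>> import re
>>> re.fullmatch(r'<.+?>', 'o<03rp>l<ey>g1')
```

None

`re.fullmatch` requires the pattern to consume the entire string.
Here the string isn't matched end-to-end, so the call returns None.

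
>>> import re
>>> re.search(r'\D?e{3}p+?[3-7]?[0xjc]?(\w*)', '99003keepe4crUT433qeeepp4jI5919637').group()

'qeeepp4jI5919637'

Pattern: optionally a non-digit, then exactly 3 of the literal 'e'; then one or more of a literal 'p' (lazy), then optionally a character in [3-7]; then optionally one of [0xjc]; then zero or more of a word character (captured).
`re.search` tries every starting position until one works.
The match spans [18:34] → 'qeeepp4jI5919637'.
Captured: group 1 = 'p4jI5919637'.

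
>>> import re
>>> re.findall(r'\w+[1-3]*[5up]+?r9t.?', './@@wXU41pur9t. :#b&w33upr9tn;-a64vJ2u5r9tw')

['wXU41pur9t.', 'w33upr9tn', 'a64vJ2u5r9tw']

This matches one or more of a word character; then zero or more of a character in [1-3], then one or more of one of [5up] (lazy); then the literal 'r9t', then optionally any character.
Since nothing is captured, `findall` lists the 3 matched substrings directly.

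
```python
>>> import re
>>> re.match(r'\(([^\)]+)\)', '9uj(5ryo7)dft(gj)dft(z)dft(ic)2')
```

None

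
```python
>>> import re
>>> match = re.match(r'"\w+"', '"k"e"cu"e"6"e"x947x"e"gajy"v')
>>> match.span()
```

(0, 3)

`match` is anchored at position 0; if the pattern doesn't fit there, it returns None.
The match spans [0:3] → '"k"'.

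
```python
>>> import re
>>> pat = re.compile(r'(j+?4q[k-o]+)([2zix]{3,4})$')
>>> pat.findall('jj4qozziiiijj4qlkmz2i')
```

[('jj4qlkm', 'z2i')]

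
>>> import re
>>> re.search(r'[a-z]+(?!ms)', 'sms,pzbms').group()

'sms'

The negative lookahead/lookbehind blocks any match where the forbidden context is present.
The match spans [0:3] → 'sms'.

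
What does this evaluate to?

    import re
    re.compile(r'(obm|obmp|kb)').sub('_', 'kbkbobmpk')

The regex engine tests alternatives in the order written; an earlier branch that matches wins even if a later one would match more.
Matches: at [0:2] → 'kb'; at [2:4] → 'kb'; at [4:7] → 'obm'.
Every occurrence is swapped for '_'.

'___pk'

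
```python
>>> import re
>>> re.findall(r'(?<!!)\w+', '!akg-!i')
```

['kg']

The negative lookaround is zero-width — it rules out positions where the adjacent text would match, without consuming anything.
Matches: at [2:4] → 'kg'.
With no groups in the pattern, `findall` gives back each whole match — 1 here.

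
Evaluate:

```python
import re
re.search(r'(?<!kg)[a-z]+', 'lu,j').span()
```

(0, 2)

The negative lookaround is zero-width — it rules out positions where the adjacent text would match, without consuming anything.
`re.search` scans for the first position where the pattern succeeds.
The match spans [0:2] → 'lu'.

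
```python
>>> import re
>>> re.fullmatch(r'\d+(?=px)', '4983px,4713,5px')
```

For `fullmatch`, every character of the input must be accounted for by the pattern.
Here there's no way to consume every character, so the call returns None.

None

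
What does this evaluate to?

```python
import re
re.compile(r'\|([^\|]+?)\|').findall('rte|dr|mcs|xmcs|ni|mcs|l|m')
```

['dr', 'xmcs', 'mcs']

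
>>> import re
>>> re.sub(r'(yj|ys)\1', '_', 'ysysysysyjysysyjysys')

After group 1 captures some text, `\1` only succeeds where that same text appears again.
Matches: at [0:4] → 'ysys'; at [4:8] → 'ysys'; at [10:14] → 'ysys'; at [16:20] → 'ysys'.
Each match is replaced by '_'.

'__yj_yj_'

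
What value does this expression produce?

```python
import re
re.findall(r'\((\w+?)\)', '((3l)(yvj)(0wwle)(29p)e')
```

['3l', 'yvj', '0wwle', '29p']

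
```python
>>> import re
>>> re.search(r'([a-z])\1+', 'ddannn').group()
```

'dd'

The backreference `\1` re-matches whatever the first group consumed, character for character.
The match spans [0:2] → 'dd'.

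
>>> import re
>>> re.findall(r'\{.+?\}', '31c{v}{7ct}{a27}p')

['{v}', '{7ct}', '{a27}']

Scanning left to right: at [3:6] → '{v}'; at [6:11] → '{7ct}'; at [11:16] → '{a27}'.
Since nothing is captured, `findall` lists the 3 matched substrings directly.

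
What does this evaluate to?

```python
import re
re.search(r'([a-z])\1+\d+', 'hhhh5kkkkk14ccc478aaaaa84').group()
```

'hhhh5'

A backreference is literal: `\1` must see the identical characters the first group matched.
Unlike `match`, `search` isn't anchored — it looks for the pattern anywhere in the string.
The match spans [0:5] → 'hhhh5'.
Captured: group 1 = 'h'.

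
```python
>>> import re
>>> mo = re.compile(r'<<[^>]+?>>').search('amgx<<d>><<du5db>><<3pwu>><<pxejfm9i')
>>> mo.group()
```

'<<d>>'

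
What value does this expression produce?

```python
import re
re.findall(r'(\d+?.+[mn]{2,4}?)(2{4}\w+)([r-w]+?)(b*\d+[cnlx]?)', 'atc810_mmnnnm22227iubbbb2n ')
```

[('810_mmnnnm', '22227i', 'u', 'bbbb2n')]

The pattern matches one or more of a digit (lazy), then one or more of any character, then 2 to 4 of one of [mn] (lazy) (captured); then exactly 4 of the literal '2', then one or more of a word character (captured); then one or more of a character in [r-w] (lazy) (captured); then zero or more of a literal 'b', then one or more of a digit, then optionally one of [cnlx] (captured).
Walking the string: at [3:26] match '810_mmnnnm22227iubbbb2n', groups = ('810_mmnnnm', '22227i', 'u', 'bbbb2n').
With 4 capturing groups, `findall` returns a 4-tuple per match.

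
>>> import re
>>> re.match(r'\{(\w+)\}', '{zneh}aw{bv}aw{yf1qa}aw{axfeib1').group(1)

'zneh'

The match spans [0:6] → '{zneh}'.
Captured: group 1 = 'zneh'.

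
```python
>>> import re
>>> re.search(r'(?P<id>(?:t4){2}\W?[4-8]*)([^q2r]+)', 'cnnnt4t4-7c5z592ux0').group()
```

't4t4-7c5z59'

This matches the literal 't4' repeated 2 times, then optionally a non-word character, then zero or more of a character in [4-8] (captured as 'id'); then one or more of any character except [q2r] (captured).
`search` walks the string left to right and returns the first match it finds.
The match spans [4:15] → 't4t4-7c5z59'.
Captured: group 1 = 't4t4-7', group 2 = 'c5z59'.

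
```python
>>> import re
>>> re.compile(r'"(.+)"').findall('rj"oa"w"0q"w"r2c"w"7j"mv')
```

`findall` collects group 1 from the one match (1 total).

['oa"w"0q"w"r2c"w"7j']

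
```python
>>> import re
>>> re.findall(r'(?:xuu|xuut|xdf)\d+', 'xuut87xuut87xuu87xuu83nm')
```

['xuut87', 'xuut87', 'xuu87', 'xuu83']

With no groups in the pattern, `findall` gives back each whole match — 4 here.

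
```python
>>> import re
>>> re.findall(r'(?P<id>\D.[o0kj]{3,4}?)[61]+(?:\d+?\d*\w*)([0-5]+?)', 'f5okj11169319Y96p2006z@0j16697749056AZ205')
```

Pattern: a non-digit, then any character, then 3 to 4 of one of [o0kj] (lazy) (captured as 'id'); then one or more of one of [61]; then one or more of a digit (lazy), then zero or more of a digit, then zero or more of a word character (non-capturing group); then one or more of a character in [0-5] (lazy) (captured).
Matches: at [0:20] match 'f5okj11169319Y96p200', groups = ('f5okj', '0').
2 groups means the one result is a tuple of 2 captured strings — 1 here.

[('f5okj', '0')]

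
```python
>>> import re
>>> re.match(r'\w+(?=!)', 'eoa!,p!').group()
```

'eoa'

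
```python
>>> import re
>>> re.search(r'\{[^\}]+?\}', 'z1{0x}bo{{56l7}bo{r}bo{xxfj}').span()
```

Unlike `match`, `search` isn't anchored — it looks for the pattern anywhere in the string.
The match spans [2:6] → '{0x}'.

(2, 6)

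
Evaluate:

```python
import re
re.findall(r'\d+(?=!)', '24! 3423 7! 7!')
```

['24', '7', '7']

The `(?=…)`/`(?<=…)` assertion just peeks at neighbouring text; it doesn't advance the match position.
Scanning left to right: at [0:2] → '24'; at [9:10] → '7'; at [12:13] → '7'.
`findall` yields the raw match text (3 of them) because the pattern has no groups.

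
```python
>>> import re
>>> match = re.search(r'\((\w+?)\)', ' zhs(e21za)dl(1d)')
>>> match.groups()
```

('e21za',)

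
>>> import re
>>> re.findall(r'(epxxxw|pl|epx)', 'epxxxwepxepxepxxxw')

['epxxxw', 'epx', 'epx', 'epxxxw']

Alternation isn't longest-match — the leftmost alternative that fits at this position is chosen.
Matches: at [0:6] match 'epxxxw', group 1 = 'epxxxw'; at [6:9] match 'epx', group 1 = 'epx'; at [9:12] match 'epx', group 1 = 'epx'; at [12:18] match 'epxxxw', group 1 = 'epxxxw'.
One capturing group, so `findall` returns just the captured substring from each match — 4 in all.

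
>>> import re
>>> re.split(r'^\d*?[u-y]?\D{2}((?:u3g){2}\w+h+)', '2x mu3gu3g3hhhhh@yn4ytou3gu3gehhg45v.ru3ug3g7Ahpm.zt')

This matches anchored at the start of the string; then zero or more of a digit (lazy), then optionally a character in [u-y], then exactly 2 of a non-digit; then the literal 'u3g' repeated 2 times, then one or more of a word character, then one or more of a literal 'h' (captured).
Matches to split on: at [0:16] → '2x mu3gu3g3hhhhh'.
`re.split` interleaves the captured-group text with the surrounding fragments.

['', 'u3gu3g3hhhhh', '@yn4ytou3gu3gehhg45v.ru3ug3g7Ahpm.zt']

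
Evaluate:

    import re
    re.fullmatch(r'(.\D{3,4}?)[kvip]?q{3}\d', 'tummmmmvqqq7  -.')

None

This matches any character, then 3 to 4 of a non-digit (lazy) (captured); then optionally one of [kvip], then exactly 3 of a literal 'q', then a digit.
For `fullmatch`, every character of the input must be accounted for by the pattern.
Here the string isn't matched end-to-end, so the call returns None.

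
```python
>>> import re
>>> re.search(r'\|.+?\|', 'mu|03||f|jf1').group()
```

'|03|'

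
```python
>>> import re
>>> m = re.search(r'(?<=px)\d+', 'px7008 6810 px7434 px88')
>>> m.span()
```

The positive lookaround only admits positions where the adjacent text matches; those characters stay outside the span.
The match spans [2:6] → '7008'.

(2, 6)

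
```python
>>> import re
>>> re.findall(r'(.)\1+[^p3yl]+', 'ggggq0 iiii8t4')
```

['g']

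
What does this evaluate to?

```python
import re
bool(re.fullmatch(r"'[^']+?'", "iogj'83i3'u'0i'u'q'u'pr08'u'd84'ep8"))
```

False

`re.fullmatch` requires the pattern to consume the entire string.
Here the string isn't matched end-to-end, so the call returns None, and `bool(None)` is False.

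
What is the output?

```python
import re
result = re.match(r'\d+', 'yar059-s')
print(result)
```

None

With `match`, the pattern is implicitly anchored at the beginning.
Here the pattern fails at index 0, so the call returns None.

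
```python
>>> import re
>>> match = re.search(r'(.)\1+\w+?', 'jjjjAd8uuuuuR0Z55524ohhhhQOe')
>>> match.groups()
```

('j',)

The match spans [0:5] → 'jjjjA'.
Captured: group 1 = 'j'.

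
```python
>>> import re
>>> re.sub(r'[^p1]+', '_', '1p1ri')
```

This matches one or more of any character except [p1].
Matches: at [3:5] → 'ri'.
Each match is replaced by '_'.

'1p1_'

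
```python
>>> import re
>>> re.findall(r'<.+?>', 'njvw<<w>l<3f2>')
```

['<<w>', '<3f2>']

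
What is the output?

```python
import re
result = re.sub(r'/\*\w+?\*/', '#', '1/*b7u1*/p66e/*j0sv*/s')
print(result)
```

1#p66e#s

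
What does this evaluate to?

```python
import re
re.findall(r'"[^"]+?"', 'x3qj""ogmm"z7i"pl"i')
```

No capturing groups, so `findall` returns the 2 full match strings.

['"ogmm"', '"pl"']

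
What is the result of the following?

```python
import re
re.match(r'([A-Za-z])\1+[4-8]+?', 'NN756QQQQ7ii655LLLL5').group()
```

The backreference `\1` re-matches whatever the first group consumed, character for character.
`re.match` only tries the pattern at the start of the string.
The match spans [0:3] → 'NN7'.
Captured: group 1 = 'N'.

'NN7'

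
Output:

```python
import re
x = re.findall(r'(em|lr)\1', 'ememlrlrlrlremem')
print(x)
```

['em', 'lr', 'lr', 'em']

`\1` has to match the exact text group 1 already captured.
Walking the string: at [0:4] match 'emem', group 1 = 'em'; at [4:8] match 'lrlr', group 1 = 'lr'; at [8:12] match 'lrlr', group 1 = 'lr'; at [12:16] match 'emem', group 1 = 'em'.
With a single group, `findall` returns only what that group captured — 4 items.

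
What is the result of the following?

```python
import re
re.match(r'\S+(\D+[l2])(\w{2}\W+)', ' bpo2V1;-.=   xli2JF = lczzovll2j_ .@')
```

None

This matches one or more of a non-whitespace character; then one or more of a non-digit, then one of [l2] (captured); then exactly 2 of a word character, then one or more of a non-word character (captured).
`match` is anchored at position 0; if the pattern doesn't fit there, it returns None.
Here position 0 doesn't satisfy it, so the call returns None.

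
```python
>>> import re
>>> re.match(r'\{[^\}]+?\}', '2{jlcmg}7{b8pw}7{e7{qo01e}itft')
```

None

`re.match` won't scan ahead — the pattern has to work from the very first character.
Here the string doesn't start with a match, so the call returns None.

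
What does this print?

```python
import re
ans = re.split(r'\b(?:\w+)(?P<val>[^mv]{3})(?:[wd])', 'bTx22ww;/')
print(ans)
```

With a capturing group present, the delimiter's captured portion is kept in the result list.

['', '22w', ';/']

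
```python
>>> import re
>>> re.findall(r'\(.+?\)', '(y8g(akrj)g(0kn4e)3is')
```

['(y8g(akrj)', '(0kn4e)']

Matches: at [0:10] → '(y8g(akrj)'; at [11:18] → '(0kn4e)'.
Since nothing is captured, `findall` lists the 2 matched substrings directly.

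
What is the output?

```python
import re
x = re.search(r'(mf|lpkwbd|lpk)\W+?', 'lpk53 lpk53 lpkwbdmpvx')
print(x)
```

None

Unlike `match`, `search` isn't anchored — it looks for the pattern anywhere in the string.
Here nothing in the string fits, so the call returns None.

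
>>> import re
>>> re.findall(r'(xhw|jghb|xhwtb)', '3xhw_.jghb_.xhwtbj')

`|` is ordered: at each position the engine commits to the first alternative that works.
Because there's exactly one group, `findall` drops the full match and keeps group 1 from each hit.

['xhw', 'jghb', 'xhw']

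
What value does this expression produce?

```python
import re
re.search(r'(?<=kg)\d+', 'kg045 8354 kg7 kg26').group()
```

'045'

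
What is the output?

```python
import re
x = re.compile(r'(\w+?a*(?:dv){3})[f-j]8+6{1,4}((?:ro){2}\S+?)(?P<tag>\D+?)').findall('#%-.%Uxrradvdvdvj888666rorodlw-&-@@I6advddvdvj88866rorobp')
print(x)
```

[('Uxrradvdvdv', 'rorod', 'l')]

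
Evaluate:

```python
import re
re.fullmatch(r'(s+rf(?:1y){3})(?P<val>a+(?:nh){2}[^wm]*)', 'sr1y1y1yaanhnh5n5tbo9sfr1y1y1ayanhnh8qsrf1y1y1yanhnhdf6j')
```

None

`re.fullmatch` is like wrapping the pattern in `^…$` (in single-line mode).
Here the string isn't matched end-to-end, so the call returns None.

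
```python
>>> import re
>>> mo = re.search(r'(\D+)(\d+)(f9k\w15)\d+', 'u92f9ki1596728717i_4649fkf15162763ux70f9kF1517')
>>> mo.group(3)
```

'f9ki15'

The match spans [0:17] → 'u92f9ki1596728717'.
Captured: group 1 = 'u', group 2 = '92', group 3 = 'f9ki15'.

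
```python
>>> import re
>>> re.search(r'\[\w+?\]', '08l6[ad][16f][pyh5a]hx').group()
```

'[ad]'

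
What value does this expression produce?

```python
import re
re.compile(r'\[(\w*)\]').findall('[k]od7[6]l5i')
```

Walking the string: at [0:3] match '[k]', group 1 = 'k'; at [6:9] match '[6]', group 1 = '6'.
One capturing group, so `findall` returns just the captured substring from each match — 2 in all.

['k', '6']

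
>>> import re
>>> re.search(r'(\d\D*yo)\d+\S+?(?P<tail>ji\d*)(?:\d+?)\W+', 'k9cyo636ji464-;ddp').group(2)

'ji46'

The match spans [1:15] → '9cyo636ji464-;'.
Captured: group 1 = '9cyo', group 2 = 'ji46'.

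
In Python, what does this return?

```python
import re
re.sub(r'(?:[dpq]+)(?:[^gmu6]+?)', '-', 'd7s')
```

'-s'

The pattern matches one or more of one of [dpq] (non-capturing group); then one or more of any character except [gmu6] (lazy) (non-capturing group).
Lazy quantifiers expand one character at a time until the remainder of the pattern can match.
Matches: at [0:2] → 'd7'.
`sub` substitutes '-' at each match site.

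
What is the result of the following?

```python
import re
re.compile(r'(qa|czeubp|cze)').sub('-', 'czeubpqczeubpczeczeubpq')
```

'-q---q'

Branches in `(...|...)` are attempted left-to-right; the first branch that allows the whole pattern to succeed is taken.
Matches: at [0:6] → 'czeubp'; at [7:13] → 'czeubp'; at [13:16] → 'cze'; at [16:22] → 'czeubp'.
Each match is replaced by '-'.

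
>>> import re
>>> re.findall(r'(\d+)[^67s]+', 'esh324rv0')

['324']

This matches one or more of a digit (captured); then one or more of any character except [67s].
Scanning left to right: at [3:9] match '324rv0', group 1 = '324'.
`findall` collects group 1 from the one match (1 total).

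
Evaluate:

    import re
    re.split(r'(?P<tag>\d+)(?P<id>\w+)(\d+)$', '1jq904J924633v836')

['', '1', 'jq904J924633v83', '6', '']

The pattern matches one or more of a digit (captured as 'tag'); then one or more of a word character (captured as 'id'); then one or more of a digit (captured); then anchored at the end.
Because the pattern has a capturing group, `split` also inserts each captured text between the pieces.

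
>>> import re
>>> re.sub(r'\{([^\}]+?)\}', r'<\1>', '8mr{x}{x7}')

Matches: at [3:6] → '{x}'; at [6:10] → '{x7}'.
`\1` in the replacement pulls in group 1's text for each match.

'8mr<x><x7>'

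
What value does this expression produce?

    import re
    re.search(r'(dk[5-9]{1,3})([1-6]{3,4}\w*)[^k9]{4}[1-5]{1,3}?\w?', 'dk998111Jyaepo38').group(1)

The pattern matches the literal 'dk', then 1 to 3 of a character in [5-9] (captured); then 3 to 4 of a character in [1-6], then zero or more of a word character (captured); then exactly 4 of any character except [k9], then 1 to 3 of a character in [1-5] (lazy), then optionally a word character.
`re.search` tries every starting position until one works.
The match spans [0:16] → 'dk998111Jyaepo38'.
Captured: group 1 = 'dk998', group 2 = '111Jy'.

'dk998'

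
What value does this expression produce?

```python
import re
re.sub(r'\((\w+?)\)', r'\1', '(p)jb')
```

The replacement refers to a captured group, so each match is rewritten using its own captured text.

'pjb'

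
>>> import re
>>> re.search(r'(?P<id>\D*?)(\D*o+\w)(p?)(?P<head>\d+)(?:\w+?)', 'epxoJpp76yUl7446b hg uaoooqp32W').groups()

The match spans [16:31] → 'b hg uaoooqp32W'.
Captured: group 1 = '', group 2 = 'b hg uaoooq', group 3 = 'p', group 4 = '32'.

('', 'b hg uaoooq', 'p', '32')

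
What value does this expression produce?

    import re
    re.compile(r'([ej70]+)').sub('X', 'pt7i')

'ptXi'

Each match is replaced by 'X'.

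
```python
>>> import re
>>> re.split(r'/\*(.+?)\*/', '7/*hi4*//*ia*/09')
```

`re.split` interleaves the captured-group text with the surrounding fragments.

['7', 'hi4', '', 'ia', '09']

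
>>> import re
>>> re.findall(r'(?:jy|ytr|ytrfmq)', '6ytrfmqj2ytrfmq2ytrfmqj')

Alternation tries branches left to right and keeps the first one that lets the overall match succeed at that position.
`findall` yields the raw match text (3 of them) because the pattern has no groups.

['ytr', 'ytr', 'ytr']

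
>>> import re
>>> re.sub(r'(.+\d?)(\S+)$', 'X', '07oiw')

'X'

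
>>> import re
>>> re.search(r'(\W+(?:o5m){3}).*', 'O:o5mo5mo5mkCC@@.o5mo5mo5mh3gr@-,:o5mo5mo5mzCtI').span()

This matches one or more of a non-word character, then the literal 'o5m' repeated 3 times (captured); then zero or more of any character.
Unlike `match`, `search` isn't anchored — it looks for the pattern anywhere in the string.
The match spans [1:47] → ':o5mo5mo5mkCC@@.o5mo5mo5mh3gr@-,:o5mo5mo5mzCtI'.
Captured: group 1 = ':o5mo5mo5m'.

(1, 47)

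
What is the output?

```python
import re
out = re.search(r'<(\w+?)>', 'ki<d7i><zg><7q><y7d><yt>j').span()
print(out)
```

(2, 7)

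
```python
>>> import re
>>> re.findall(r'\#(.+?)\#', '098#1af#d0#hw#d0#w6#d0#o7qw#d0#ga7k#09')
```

['1af', 'hw', 'w6', 'o7qw', 'ga7k']

The `?` after the quantifier makes it lazy — it takes as little as possible before letting the rest of the pattern try.
Walking the string: at [3:8] match '#1af#', group 1 = '1af'; at [10:14] match '#hw#', group 1 = 'hw'; at [16:20] match '#w6#', group 1 = 'w6'; at [22:28] match '#o7qw#', group 1 = 'o7qw'; at [30:36] match '#ga7k#', group 1 = 'ga7k'.
`findall` collects group 1 from each match (5 total).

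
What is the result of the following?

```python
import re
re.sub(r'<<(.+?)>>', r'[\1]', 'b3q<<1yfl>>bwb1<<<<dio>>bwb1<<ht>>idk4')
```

'b3q[1yfl]bwb1[<<dio]bwb1[ht]idk4'

A `+?`/`*?`/`{m,n}?` starts at its minimum and grows only as far as needed for what follows to match.
Each match is replaced using the text its own group 1 captured.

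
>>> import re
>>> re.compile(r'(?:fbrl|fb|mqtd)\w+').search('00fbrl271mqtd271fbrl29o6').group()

'fbrl271mqtd271fbrl29o6'

`re.search` tries every starting position until one works.
The match spans [2:24] → 'fbrl271mqtd271fbrl29o6'.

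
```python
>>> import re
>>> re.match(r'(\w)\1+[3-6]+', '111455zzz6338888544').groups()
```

('1',)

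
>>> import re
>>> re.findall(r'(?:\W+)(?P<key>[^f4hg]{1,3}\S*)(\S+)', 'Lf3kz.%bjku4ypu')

[('bjku4yp', 'u')]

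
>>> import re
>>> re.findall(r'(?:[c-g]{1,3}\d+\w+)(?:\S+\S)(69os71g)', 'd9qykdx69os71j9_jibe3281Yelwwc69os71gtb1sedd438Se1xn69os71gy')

['69os71g']

This matches 1 to 3 of a character in [c-g], then one or more of a digit, then one or more of a word character (non-capturing group); then one or more of a non-whitespace character, then a non-whitespace character (non-capturing group); then the literal '69o', then the literal 's7', then the literal '1g' (captured).
Walking the string: at [0:59] match 'd9qykdx69os71j9_jibe3281Yelwwc69os71gtb1sedd438Se1xn69os71g', group 1 = '69os71g'.
One capturing group, so `findall` returns just the captured substring from the one match — 1 in all.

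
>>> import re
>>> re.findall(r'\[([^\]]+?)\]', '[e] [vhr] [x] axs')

['e', 'vhr', 'x']

Matches: at [0:3] match '[e]', group 1 = 'e'; at [4:9] match '[vhr]', group 1 = 'vhr'; at [10:13] match '[x]', group 1 = 'x'.
`findall` collects group 1 from each match (3 total).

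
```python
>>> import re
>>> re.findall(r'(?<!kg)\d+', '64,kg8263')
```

['64', '263']

The negative lookahead/lookbehind blocks any match where the forbidden context is present.
`findall` yields the raw match text (2 of them) because the pattern has no groups.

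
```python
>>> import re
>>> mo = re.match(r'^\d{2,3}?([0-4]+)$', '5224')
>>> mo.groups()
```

('24',)

This matches anchored at the start of the string; then 2 to 3 of a digit (lazy); then one or more of a character in [0-4] (captured); then anchored at the end.
Because the quantifier is non-greedy, it stops expanding at the earliest point where the rest of the pattern can succeed.
`match` is anchored at position 0; if the pattern doesn't fit there, it returns None.
The match spans [0:4] → '5224'.
Captured: group 1 = '24'.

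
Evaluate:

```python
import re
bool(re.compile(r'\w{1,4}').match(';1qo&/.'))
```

The pattern matches 1 to 4 of a word character.
`re.match` won't scan ahead — the pattern has to work from the very first character.
Here position 0 doesn't satisfy it, so the call returns None, and `bool(None)` is False.

False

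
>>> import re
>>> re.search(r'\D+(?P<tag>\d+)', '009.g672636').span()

The pattern matches one or more of a non-digit; then one or more of a digit (captured as 'tag').
`search` walks the string left to right and returns the first match it finds.
The match spans [3:11] → '.g672636'.
Captured: group 1 = '672636'.

(3, 11)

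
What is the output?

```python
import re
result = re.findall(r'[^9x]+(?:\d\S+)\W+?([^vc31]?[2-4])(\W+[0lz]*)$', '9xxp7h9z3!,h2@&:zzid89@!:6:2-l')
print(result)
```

The pattern matches one or more of any character except [9x]; then a digit, then one or more of a non-whitespace character (non-capturing group); then one or more of a non-word character (lazy); then optionally any character except [vc31], then a character in [2-4] (captured); then one or more of a non-word character, then zero or more of one of [0lz] (captured); then anchored at the end.
Matches: at [3:30] match 'p7h9z3!,h2@&:zzid89@!:6:2-l', groups = ('2', '-l').
`findall` packs the 2 group values into a tuple for every match.

[('2', '-l')]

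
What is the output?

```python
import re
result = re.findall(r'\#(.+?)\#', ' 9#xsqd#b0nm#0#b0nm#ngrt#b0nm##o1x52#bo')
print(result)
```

['xsqd', '0', 'ngrt', '#o1x52']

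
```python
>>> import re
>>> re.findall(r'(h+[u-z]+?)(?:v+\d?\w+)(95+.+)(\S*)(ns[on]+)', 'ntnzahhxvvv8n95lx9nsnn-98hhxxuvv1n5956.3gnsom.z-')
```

[('hhx', '95lx9nsnn-98hhxxuvv1n5956.3g', '', 'nso')]

Pattern: one or more of the literal 'h', then one or more of a character in [u-z] (lazy) (captured); then one or more of a literal 'v', then optionally a digit, then one or more of a word character (non-capturing group); then a literal '9', then one or more of a literal '5', then one or more of any character (captured); then zero or more of a non-whitespace character (captured); then the literal 'ns', then one or more of one of [on] (captured).
Matches: at [5:44] match 'hhxvvv8n95lx9nsnn-98hhxxuvv1n5956.3gnso', groups = ('hhx', '95lx9nsnn-98hhxxuvv1n5956.3g', '', 'nso').
`findall` packs the 4 group values into a tuple for every match.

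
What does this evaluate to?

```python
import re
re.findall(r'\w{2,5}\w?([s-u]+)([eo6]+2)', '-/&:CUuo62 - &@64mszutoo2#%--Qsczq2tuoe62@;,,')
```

Pattern: 2 to 5 of a word character, then optionally a word character; then one or more of a character in [s-u] (captured); then one or more of one of [eo6], then a literal '2' (captured).
With 2 capturing groups, `findall` returns a 2-tuple per match.

[('u', 'o62'), ('t', 'oo2'), ('tu', 'oe62')]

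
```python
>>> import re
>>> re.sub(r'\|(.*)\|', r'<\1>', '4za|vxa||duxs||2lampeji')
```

'4za<vxa||duxs|>2lampeji'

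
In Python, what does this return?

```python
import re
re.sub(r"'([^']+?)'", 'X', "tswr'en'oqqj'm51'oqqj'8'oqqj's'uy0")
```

Each match is replaced by 'X'.

'tswrXoqqjXoqqjXoqqjXuy0'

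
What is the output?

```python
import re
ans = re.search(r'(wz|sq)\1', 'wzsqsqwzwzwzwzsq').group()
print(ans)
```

sqsq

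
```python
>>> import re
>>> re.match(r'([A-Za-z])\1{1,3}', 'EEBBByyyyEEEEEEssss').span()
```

With `match`, the pattern is implicitly anchored at the beginning.
The match spans [0:2] → 'EE'.

(0, 2)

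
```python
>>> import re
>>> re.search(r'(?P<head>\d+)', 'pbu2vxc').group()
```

'2'

The pattern matches one or more of a digit (captured as 'head').
`re.search` scans for the first position where the pattern succeeds.
The match spans [3:4] → '2'.
Captured: group 1 = '2'.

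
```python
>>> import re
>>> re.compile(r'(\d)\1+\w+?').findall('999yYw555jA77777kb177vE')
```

['9', '5', '7', '7']

The backreference `\1` re-matches whatever the first group consumed, character for character.
With a single group, `findall` returns only what that group captured — 4 items.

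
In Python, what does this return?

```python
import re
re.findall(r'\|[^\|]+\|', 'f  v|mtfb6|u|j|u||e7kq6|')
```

Matches: at [4:11] → '|mtfb6|'; at [12:15] → '|j|'; at [17:24] → '|e7kq6|'.
`findall` yields the raw match text (3 of them) because the pattern has no groups.

['|mtfb6|', '|j|', '|e7kq6|']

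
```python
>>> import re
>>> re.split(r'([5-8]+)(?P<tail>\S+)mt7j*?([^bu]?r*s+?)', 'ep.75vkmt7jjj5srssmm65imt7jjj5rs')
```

The pattern matches one or more of a character in [5-8] (captured); then one or more of a non-whitespace character (captured as 'tail'); then the literal 'mt7', then zero or more of the literal 'j' (lazy); then optionally any character except [bu], then zero or more of a literal 'r', then one or more of a literal 's' (lazy) (captured).
Matches to split on: at [3:32] → '75vkmt7jjj5srssmm65imt7jjj5rs'.
Because the pattern has a capturing group, `split` also inserts each captured text between the pieces.

['ep.', '75', 'vkmt7jjj5srssmm65i', '5rs', '']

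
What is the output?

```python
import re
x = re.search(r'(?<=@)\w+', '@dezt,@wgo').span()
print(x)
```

Because the assertion is zero-width, the text it checks is not consumed and won't appear in the result.
The match spans [1:5] → 'dezt'.

(1, 5)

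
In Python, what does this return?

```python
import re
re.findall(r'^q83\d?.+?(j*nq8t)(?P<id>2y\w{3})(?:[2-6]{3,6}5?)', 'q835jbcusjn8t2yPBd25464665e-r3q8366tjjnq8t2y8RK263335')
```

[('jjnq8t', '2y8RK')]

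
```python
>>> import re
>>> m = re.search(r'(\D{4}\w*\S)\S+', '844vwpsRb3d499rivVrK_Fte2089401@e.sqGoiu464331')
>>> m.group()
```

The pattern matches exactly 4 of a non-digit, then zero or more of a word character, then a non-whitespace character (captured); then one or more of a non-whitespace character.
`search` walks the string left to right and returns the first match it finds.
The match spans [3:46] → 'vwpsRb3d499rivVrK_Fte2089401@e.sqGoiu464331'.
Captured: group 1 = 'vwpsRb3d499rivVrK_Fte2089401@'.

'vwpsRb3d499rivVrK_Fte2089401@e.sqGoiu464331'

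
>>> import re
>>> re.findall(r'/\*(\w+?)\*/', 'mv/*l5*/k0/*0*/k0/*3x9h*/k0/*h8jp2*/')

['l5', '0', '3x9h', 'h8jp2']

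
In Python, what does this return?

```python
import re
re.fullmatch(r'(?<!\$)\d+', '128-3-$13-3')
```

None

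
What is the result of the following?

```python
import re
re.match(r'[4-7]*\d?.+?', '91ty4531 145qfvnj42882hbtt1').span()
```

The pattern matches zero or more of a character in [4-7], then optionally a digit; then one or more of any character (lazy).
Because the quantifier is non-greedy, it stops expanding at the earliest point where the rest of the pattern can succeed.
`re.match` only tries the pattern at the start of the string.
The match spans [0:2] → '91'.

(0, 2)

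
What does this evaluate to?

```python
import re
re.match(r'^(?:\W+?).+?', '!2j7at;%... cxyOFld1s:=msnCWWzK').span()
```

This matches anchored at the start of the string; then one or more of a non-word character (lazy) (non-capturing group); then one or more of any character (lazy).
With the lazy modifier that quantifier settles for the fewest repetitions that let the rest of the pattern succeed (the atoms after it are unaffected and can still be greedy).
`match` is anchored at position 0; if the pattern doesn't fit there, it returns None.
The match spans [0:2] → '!2'.

(0, 2)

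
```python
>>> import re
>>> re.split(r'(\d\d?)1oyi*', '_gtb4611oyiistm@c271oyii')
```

['_gtb4', '61', 'stm@c', '27', '']

The pattern matches a digit, then optionally a digit (captured); then the literal '1oy', then zero or more of the literal 'i'.
Matches to split on: at [5:12] → '611oyii'; at [17:24] → '271oyii'.
Because the pattern has a capturing group, `split` also inserts each captured text between the pieces.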